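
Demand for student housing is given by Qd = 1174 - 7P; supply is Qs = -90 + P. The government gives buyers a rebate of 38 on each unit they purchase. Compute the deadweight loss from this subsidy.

Pre-subsidy: 1174 - 7P = -90 + P gives P* = 158, Q* = 68.
With the rebate, buyers effectively pay Pb = Ps − 38, where Ps is the price sellers receive.
Demand in terms of Ps becomes Qd = 1174 − 7(Ps − 38) = 1440 - 7Ps. Setting this equal to supply: 1440 - 7Ps = -90 + Ps, so Ps = 191.25.
Buyers pay Pb = 191.25 − 38 = 153.25; Q' = -90 + 1·191.25 = 101.25.
The subsidy expands output by 101.25 − 68 = 33.25 past the efficient level; on those units the gap between marginal cost and willingness to pay runs from 0 up to 38.
DWL = ½ × 38 × 33.25 = 631.75.

Deadweight loss = 631.75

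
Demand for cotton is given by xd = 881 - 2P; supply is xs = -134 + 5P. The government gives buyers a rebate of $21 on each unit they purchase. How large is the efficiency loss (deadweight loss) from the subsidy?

Pre-subsidy: 881 - 2P = -134 + 5P gives P* = 145, x* = 591.
With the rebate, buyers effectively pay Pb = Ps − 21, where Ps is the price sellers receive.
Demand in terms of Ps becomes xd = 881 − 2(Ps − 21) = 923 - 2Ps. Setting this equal to supply: 923 - 2Ps = -134 + 5Ps, so Ps = 151.
Buyers pay Pb = 151 − 21 = 130; x' = -134 + 5·151 = 621.
The subsidy expands output by 621 − 591 = 30 past the efficient level; on those units the gap between marginal cost and willingness to pay runs from 0 up to 21.
DWL = ½ × 21 × 30 = 315.

Deadweight loss = $315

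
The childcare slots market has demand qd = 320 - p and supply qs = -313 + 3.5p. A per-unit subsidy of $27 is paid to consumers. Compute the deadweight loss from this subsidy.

Pre-subsidy: 320 - p = -313 + 3.5p gives p* = 422/3, q* = 538/3.
With the rebate, buyers effectively pay pb = ps − 27, where ps is the price sellers receive.
Demand in terms of ps becomes qd = 320 − 1(ps − 27) = 347 - ps. Setting this equal to supply: 347 - ps = -313 + 3.5ps, so ps = 440/3.
Buyers pay pb = 440/3 − 27 = 359/3; q' = -313 + 3.5·(440/3) = 601/3.
The subsidy expands output by 601/3 − 538/3 = 21 past the efficient level; on those units the gap between marginal cost and willingness to pay runs from 0 up to 27.
DWL = ½ × 27 × 21 = 283.5.

Deadweight loss = $283.5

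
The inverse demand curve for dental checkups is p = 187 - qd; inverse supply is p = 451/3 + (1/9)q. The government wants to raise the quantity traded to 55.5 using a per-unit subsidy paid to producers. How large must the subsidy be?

At q = 55.5, from the demand curve buyers pay pb = 187 − 1·55.5 = 131.5; from the supply curve sellers need ps = 451/3 + (1/9)·55.5 = 156.5.
The subsidy must fill the gap: s = ps − pb = 156.5 − 131.5 = 25.

Required subsidy s = 25 per unit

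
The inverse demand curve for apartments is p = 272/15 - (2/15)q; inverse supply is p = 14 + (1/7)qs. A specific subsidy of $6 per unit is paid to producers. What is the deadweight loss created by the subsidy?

Pre-subsidy: 272/15 - (2/15)q = 14 + (1/7)q gives q* = 434/29 and p* = 468/29.
With the subsidy, sellers receive ps = pb + 6 for each unit, where pb is the price buyers pay.
On the curves, pb = 272/15 - (2/15)q and ps = 14 + (1/7)q; the wedge ps − pb = 6 gives 14 + (1/7)q − (272/15 - (2/15)q) = 6, so q' = 1064/29.
Then pb = 272/15 − (2/15)·(1064/29) = 384/29 and ps = 14 + (1/7)·(1064/29) = 558/29.
The subsidy expands output by 1064/29 − 434/29 = 630/29 past the efficient level; on those units the gap between marginal cost and willingness to pay runs from 0 up to 6.
DWL = ½ × 6 × 630/29 = 1890/29.

Deadweight loss = 1890/29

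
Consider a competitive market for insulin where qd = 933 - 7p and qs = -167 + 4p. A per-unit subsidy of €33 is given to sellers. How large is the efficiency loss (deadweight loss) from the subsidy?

Deadweight loss = €1386

Pre-subsidy: 933 - 7p = -167 + 4p gives p* = 100, q* = 233.
With the subsidy, sellers receive ps = pb + 33 for each unit, where pb is the price buyers pay.
Supply in terms of pb becomes qs = -167 + 4(pb + 33) = -35 + 4pb. Setting this equal to demand: 933 - 7pb = -35 + 4pb, so pb = 88.
Sellers receive ps = 88 + 33 = 121; q' = 933 − 7·88 = 317.
The subsidy expands output by 317 − 233 = 84 past the efficient level; on those units the gap between marginal cost and willingness to pay runs from 0 up to 33.
DWL = ½ × 33 × 84 = 1386.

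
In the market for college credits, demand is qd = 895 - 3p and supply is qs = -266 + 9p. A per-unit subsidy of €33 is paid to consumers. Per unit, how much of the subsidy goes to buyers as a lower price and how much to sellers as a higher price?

Buyers gain €24.75 per unit; sellers gain €8.25 per unit

Pre-subsidy: 895 - 3p = -266 + 9p gives p* = 96.75, q* = 604.75.
With the rebate, buyers effectively pay pb = ps − 33, where ps is the price sellers receive.
Demand in terms of ps becomes qd = 895 − 3(ps − 33) = 994 - 3ps. Setting this equal to supply: 994 - 3ps = -266 + 9ps, so ps = 105.
Buyers pay pb = 105 − 33 = 72; q' = -266 + 9·105 = 679.
Buyers' price falls by p* − pb = 96.75 − 72 = 24.75; sellers' price rises by ps − p* = 105 − 96.75 = 8.25.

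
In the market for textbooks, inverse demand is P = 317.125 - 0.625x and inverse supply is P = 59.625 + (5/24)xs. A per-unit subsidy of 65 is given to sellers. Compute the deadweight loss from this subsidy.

Deadweight loss = 2535

Pre-subsidy: 317.125 - 0.625x = 59.625 + (5/24)x gives x* = 309 and P* = 124.
With the subsidy, sellers receive Ps = Pb + 65 for each unit, where Pb is the price buyers pay.
On the curves, Pb = 317.125 - 0.625x and Ps = 59.625 + (5/24)x; the wedge Ps − Pb = 65 gives 59.625 + (5/24)x − (317.125 - 0.625x) = 65, so x' = 387.
Then Pb = 317.125 − 0.625·387 = 75.25 and Ps = 59.625 + (5/24)·387 = 140.25.
The subsidy expands output by 387 − 309 = 78 past the efficient level; on those units the gap between marginal cost and willingness to pay runs from 0 up to 65.
DWL = ½ × 65 × 78 = 2535.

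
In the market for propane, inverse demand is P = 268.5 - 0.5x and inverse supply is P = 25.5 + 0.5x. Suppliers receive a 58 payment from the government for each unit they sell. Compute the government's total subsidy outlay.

Pre-subsidy: 268.5 - 0.5x = 25.5 + 0.5x gives x* = 243 and P* = 147.
With the subsidy, sellers receive Ps = Pb + 58 for each unit, where Pb is the price buyers pay.
On the curves, Pb = 268.5 - 0.5x and Ps = 25.5 + 0.5x; the wedge Ps − Pb = 58 gives 25.5 + 0.5x − (268.5 - 0.5x) = 58, so x' = 301.
Then Pb = 268.5 − 0.5·301 = 118 and Ps = 25.5 + 0.5·301 = 176.
Government outlay = subsidy × quantity = 58 × 301 = 17458.

Government cost = 17458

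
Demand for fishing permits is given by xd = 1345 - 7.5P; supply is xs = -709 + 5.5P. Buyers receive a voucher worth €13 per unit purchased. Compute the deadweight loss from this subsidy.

Deadweight loss = €268.125

Pre-subsidy: 1345 - 7.5P = -709 + 5.5P gives P* = 158, x* = 160.
With the rebate, buyers effectively pay Pb = Ps − 13, where Ps is the price sellers receive.
Demand in terms of Ps becomes xd = 1345 − 7.5(Ps − 13) = 1442.5 - 7.5Ps. Setting this equal to supply: 1442.5 - 7.5Ps = -709 + 5.5Ps, so Ps = 165.5.
Buyers pay Pb = 165.5 − 13 = 152.5; x' = -709 + 5.5·165.5 = 201.25.
The subsidy expands output by 201.25 − 160 = 41.25 past the efficient level; on those units the gap between marginal cost and willingness to pay runs from 0 up to 13.
DWL = ½ × 13 × 41.25 = 268.125.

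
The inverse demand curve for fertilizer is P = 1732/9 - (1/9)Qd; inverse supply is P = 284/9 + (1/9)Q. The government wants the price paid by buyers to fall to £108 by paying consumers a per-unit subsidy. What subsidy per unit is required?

At a buyer price of 108, quantity demanded is 1732 − 9·108 = 760.
Sellers supply 760 only when they receive Ps = 284/9 + (1/9)·760 = 116.
s = Ps − Pb = 116 − 108 = 8.

Required subsidy s = £8 per unit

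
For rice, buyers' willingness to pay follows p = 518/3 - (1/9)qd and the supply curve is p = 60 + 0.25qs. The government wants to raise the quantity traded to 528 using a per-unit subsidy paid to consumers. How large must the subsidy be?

Required subsidy s = 78 per unit

At q = 528, from the demand curve buyers pay pb = 518/3 − (1/9)·528 = 114; from the supply curve sellers need ps = 60 + 0.25·528 = 192.
The subsidy must fill the gap: s = ps − pb = 192 − 114 = 78.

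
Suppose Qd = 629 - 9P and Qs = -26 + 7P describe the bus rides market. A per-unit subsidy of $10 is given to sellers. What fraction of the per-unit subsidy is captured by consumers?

Pre-subsidy: 629 - 9P = -26 + 7P gives P* = 40.9375, Q* = 260.5625.
With the subsidy, sellers receive Ps = Pb + 10 for each unit, where Pb is the price buyers pay.
Supply in terms of Pb becomes Qs = -26 + 7(Pb + 10) = 44 + 7Pb. Setting this equal to demand: 629 - 9Pb = 44 + 7Pb, so Pb = 36.5625.
Sellers receive Ps = 36.5625 + 10 = 46.5625; Q' = 629 − 9·36.5625 = 299.9375.
Buyers' price falls by P* − Pb = 40.9375 − 36.5625 = 4.375; sellers' price rises by Ps − P* = 46.5625 − 40.9375 = 5.625.
So consumers capture 4.375/10 = 0.4375 of each unit of subsidy.

Consumer share = 0.4375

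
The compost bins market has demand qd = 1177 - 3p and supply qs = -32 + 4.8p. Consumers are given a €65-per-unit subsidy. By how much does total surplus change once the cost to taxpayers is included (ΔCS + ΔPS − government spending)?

Pre-subsidy: 1177 - 3p = -32 + 4.8p gives p* = 155, q* = 712.
With the rebate, buyers effectively pay pb = ps − 65, where ps is the price sellers receive.
Demand in terms of ps becomes qd = 1177 − 3(ps − 65) = 1372 - 3ps. Setting this equal to supply: 1372 - 3ps = -32 + 4.8ps, so ps = 180.
Buyers pay pb = 180 − 65 = 115; q' = -32 + 4.8·180 = 832.
ΔCS = ½(712 + 832)(155 − 115) = 30880; ΔPS = ½(712 + 832)(180 − 155) = 19300.
Government spending = 65 × 832 = 54080.
Net change = 30880 + 19300 − 54080 = -3900. The loss equals the DWL triangle ½·65·120.

Net change in total surplus = -€3900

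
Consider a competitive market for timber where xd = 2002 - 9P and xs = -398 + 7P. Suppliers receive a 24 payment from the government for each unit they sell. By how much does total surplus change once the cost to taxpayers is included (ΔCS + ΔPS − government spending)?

Net change in total surplus = -1134

Pre-subsidy: 2002 - 9P = -398 + 7P gives P* = 150, x* = 652.
With the subsidy, sellers receive Ps = Pb + 24 for each unit, where Pb is the price buyers pay.
Supply in terms of Pb becomes xs = -398 + 7(Pb + 24) = -230 + 7Pb. Setting this equal to demand: 2002 - 9Pb = -230 + 7Pb, so Pb = 139.5.
Sellers receive Ps = 139.5 + 24 = 163.5; x' = 2002 − 9·139.5 = 746.5.
ΔCS = ½(652 + 746.5)(150 − 139.5) = 7342.125; ΔPS = ½(652 + 746.5)(163.5 − 150) = 9439.875.
Government spending = 24 × 746.5 = 17916.
Net change = 7342.125 + 9439.875 − 17916 = -1134. The loss equals the DWL triangle ½·24·94.5.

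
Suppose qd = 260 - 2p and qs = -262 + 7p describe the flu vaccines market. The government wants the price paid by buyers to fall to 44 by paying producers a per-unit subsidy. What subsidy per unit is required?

At a buyer price of 44, quantity demanded is 260 − 2·44 = 172.
Sellers supply 172 only when they receive ps with -262 + 7·ps = 172, i.e. ps = 62.
s = ps − pb = 62 − 44 = 18.

Required subsidy s = 18 per unit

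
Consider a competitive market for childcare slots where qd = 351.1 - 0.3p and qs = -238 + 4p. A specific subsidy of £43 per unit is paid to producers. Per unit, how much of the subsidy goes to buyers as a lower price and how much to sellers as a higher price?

Buyers gain £40 per unit; sellers gain £3 per unit

Pre-subsidy: 351.1 - 0.3p = -238 + 4p gives p* = 137, q* = 310.
With the subsidy, sellers receive ps = pb + 43 for each unit, where pb is the price buyers pay.
Supply in terms of pb becomes qs = -238 + 4(pb + 43) = -66 + 4pb. Setting this equal to demand: 351.1 - 0.3pb = -66 + 4pb, so pb = 97.
Sellers receive ps = 97 + 43 = 140; q' = 351.1 − 0.3·97 = 322.
Buyers' price falls by p* − pb = 137 − 97 = 40; sellers' price rises by ps − p* = 140 − 137 = 3.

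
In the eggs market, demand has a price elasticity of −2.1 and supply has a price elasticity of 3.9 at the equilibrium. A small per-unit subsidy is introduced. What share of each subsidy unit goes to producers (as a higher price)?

Producer share = 0.35

For a small subsidy around the equilibrium, the benefit split depends on the relative slopes, which at a point are proportional to the elasticities.
Buyer share = εs/(εs + |εd|) = 3.9/(3.9 + 2.1) = 0.65; seller share = |εd|/(εs + |εd|) = 0.35.
So producers capture 0.35 of the subsidy.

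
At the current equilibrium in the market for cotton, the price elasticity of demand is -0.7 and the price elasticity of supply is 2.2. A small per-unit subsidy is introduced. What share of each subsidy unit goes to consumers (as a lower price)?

For a small subsidy around the equilibrium, the benefit split depends on the relative slopes, which at a point are proportional to the elasticities.
Buyer share = εs/(εs + |εd|) = 2.2/(2.2 + 0.7) = 22/29; seller share = |εd|/(εs + |εd|) = 7/29.

Consumer share = 22/29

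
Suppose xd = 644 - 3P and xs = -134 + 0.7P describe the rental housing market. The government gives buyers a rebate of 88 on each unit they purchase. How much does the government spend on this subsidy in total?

Government cost = 205568/37

Pre-subsidy: 644 - 3P = -134 + 0.7P gives P* = 7780/37, x* = 488/37.
With the rebate, buyers effectively pay Pb = Ps − 88, where Ps is the price sellers receive.
Demand in terms of Ps becomes xd = 644 − 3(Ps − 88) = 908 - 3Ps. Setting this equal to supply: 908 - 3Ps = -134 + 0.7Ps, so Ps = 10420/37.
Buyers pay Pb = 10420/37 − 88 = 7164/37; x' = -134 + 0.7·(10420/37) = 2336/37.
Government outlay = subsidy × quantity = 88 × 2336/37 = 205568/37.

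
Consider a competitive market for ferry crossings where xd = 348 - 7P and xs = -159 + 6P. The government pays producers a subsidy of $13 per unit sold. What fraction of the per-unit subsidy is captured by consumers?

Consumer share = 6/13

Pre-subsidy: 348 - 7P = -159 + 6P gives P* = 39, x* = 75.
With the subsidy, sellers receive Ps = Pb + 13 for each unit, where Pb is the price buyers pay.
Supply in terms of Pb becomes xs = -159 + 6(Pb + 13) = -81 + 6Pb. Setting this equal to demand: 348 - 7Pb = -81 + 6Pb, so Pb = 33.
Sellers receive Ps = 33 + 13 = 46; x' = 348 − 7·33 = 117.
Buyers' price falls by P* − Pb = 39 − 33 = 6; sellers' price rises by Ps − P* = 46 − 39 = 7.
So consumers capture 6/13 = 6/13 of each unit of subsidy.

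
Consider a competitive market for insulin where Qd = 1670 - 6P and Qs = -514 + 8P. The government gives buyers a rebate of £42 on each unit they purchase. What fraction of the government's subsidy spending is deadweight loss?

Pre-subsidy: 1670 - 6P = -514 + 8P gives P* = 156, Q* = 734.
With the rebate, buyers effectively pay Pb = Ps − 42, where Ps is the price sellers receive.
Demand in terms of Ps becomes Qd = 1670 − 6(Ps − 42) = 1922 - 6Ps. Setting this equal to supply: 1922 - 6Ps = -514 + 8Ps, so Ps = 174.
Buyers pay Pb = 174 − 42 = 132; Q' = -514 + 8·174 = 878.
ΔCS = ½(734 + 878)(156 − 132) = 19344; ΔPS = ½(734 + 878)(174 − 156) = 14508.
Government spending = 42 × 878 = 36876.
DWL = ½ × 42 × (878 − 734) = 3024; fraction = 3024 / 36876 = 36/439.

DWL / government spending = 36/439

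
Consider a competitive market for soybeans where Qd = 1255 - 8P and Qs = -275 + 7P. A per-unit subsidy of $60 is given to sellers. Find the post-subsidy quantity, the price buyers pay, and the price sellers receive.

Pre-subsidy: 1255 - 8P = -275 + 7P gives P* = 102, Q* = 439.
With the subsidy, sellers receive Ps = Pb + 60 for each unit, where Pb is the price buyers pay.
Supply in terms of Pb becomes Qs = -275 + 7(Pb + 60) = 145 + 7Pb. Setting this equal to demand: 1255 - 8Pb = 145 + 7Pb, so Pb = 74.
Sellers receive Ps = 74 + 60 = 134; Q' = 1255 − 8·74 = 663.

Q' = 663; buyers pay $74; sellers receive $134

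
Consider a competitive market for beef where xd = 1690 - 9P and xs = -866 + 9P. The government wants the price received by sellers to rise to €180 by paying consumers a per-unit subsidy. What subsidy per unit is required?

At a seller price of 180, quantity supplied is -866 + 9·180 = 754.
Buyers absorb 754 only when they pay Pb with 1690 − 9·Pb = 754, i.e. Pb = 104.
s = Ps − Pb = 180 − 104 = 76.

Required subsidy s = €76 per unit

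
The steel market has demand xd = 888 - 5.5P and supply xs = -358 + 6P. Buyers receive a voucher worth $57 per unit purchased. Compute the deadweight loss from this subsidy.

Pre-subsidy: 888 - 5.5P = -358 + 6P gives P* = 2492/23, x* = 6718/23.
With the rebate, buyers effectively pay Pb = Ps − 57, where Ps is the price sellers receive.
Demand in terms of Ps becomes xd = 888 − 5.5(Ps − 57) = 1201.5 - 5.5Ps. Setting this equal to supply: 1201.5 - 5.5Ps = -358 + 6Ps, so Ps = 3119/23.
Buyers pay Pb = 3119/23 − 57 = 1808/23; x' = -358 + 6·(3119/23) = 10480/23.
The subsidy expands output by 10480/23 − 6718/23 = 3762/23 past the efficient level; on those units the gap between marginal cost and willingness to pay runs from 0 up to 57.
DWL = ½ × 57 × 3762/23 = 107217/23.

Deadweight loss = 107217/23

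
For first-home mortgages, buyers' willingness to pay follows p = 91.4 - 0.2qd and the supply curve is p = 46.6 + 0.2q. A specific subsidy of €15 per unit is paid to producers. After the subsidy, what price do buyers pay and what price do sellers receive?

Pre-subsidy: 91.4 - 0.2q = 46.6 + 0.2q gives q* = 112 and p* = 69.
With the subsidy, sellers receive ps = pb + 15 for each unit, where pb is the price buyers pay.
On the curves, pb = 91.4 - 0.2q and ps = 46.6 + 0.2q; the wedge ps − pb = 15 gives 46.6 + 0.2q − (91.4 - 0.2q) = 15, so q' = 149.5.
Then pb = 91.4 − 0.2·149.5 = 61.5 and ps = 46.6 + 0.2·149.5 = 76.5.

Buyers pay €61.5; sellers receive €76.5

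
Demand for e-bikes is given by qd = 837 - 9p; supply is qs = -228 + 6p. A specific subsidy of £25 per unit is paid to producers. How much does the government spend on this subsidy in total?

Pre-subsidy: 837 - 9p = -228 + 6p gives p* = 71, q* = 198.
With the subsidy, sellers receive ps = pb + 25 for each unit, where pb is the price buyers pay.
Supply in terms of pb becomes qs = -228 + 6(pb + 25) = -78 + 6pb. Setting this equal to demand: 837 - 9pb = -78 + 6pb, so pb = 61.
Sellers receive ps = 61 + 25 = 86; q' = 837 − 9·61 = 288.
Government outlay = subsidy × quantity = 25 × 288 = 7200.

Government cost = £7200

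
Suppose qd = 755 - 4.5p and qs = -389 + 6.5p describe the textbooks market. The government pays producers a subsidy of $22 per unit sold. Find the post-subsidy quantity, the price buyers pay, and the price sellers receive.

q' = 345.5; buyers pay $91; sellers receive $113

Pre-subsidy: 755 - 4.5p = -389 + 6.5p gives p* = 104, q* = 287.
With the subsidy, sellers receive ps = pb + 22 for each unit, where pb is the price buyers pay.
Supply in terms of pb becomes qs = -389 + 6.5(pb + 22) = -246 + 6.5pb. Setting this equal to demand: 755 - 4.5pb = -246 + 6.5pb, so pb = 91.
Sellers receive ps = 91 + 22 = 113; q' = 755 − 4.5·91 = 345.5.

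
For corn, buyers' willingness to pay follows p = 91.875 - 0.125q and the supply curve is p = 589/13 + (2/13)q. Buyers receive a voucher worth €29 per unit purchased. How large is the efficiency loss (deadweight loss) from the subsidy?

Pre-subsidy: 91.875 - 0.125q = 589/13 + (2/13)q gives q* = 167 and p* = 71.
With the rebate, buyers effectively pay pb = ps − 29, where ps is the price sellers receive.
On the curves, pb = 91.875 - 0.125q and ps = 589/13 + (2/13)q; the wedge ps − pb = 29 gives 589/13 + (2/13)q − (91.875 - 0.125q) = 29, so q' = 271.
Then pb = 91.875 − 0.125·271 = 58 and ps = 589/13 + (2/13)·271 = 87.
The subsidy expands output by 271 − 167 = 104 past the efficient level; on those units the gap between marginal cost and willingness to pay runs from 0 up to 29.
DWL = ½ × 29 × 104 = 1508.

Deadweight loss = €1508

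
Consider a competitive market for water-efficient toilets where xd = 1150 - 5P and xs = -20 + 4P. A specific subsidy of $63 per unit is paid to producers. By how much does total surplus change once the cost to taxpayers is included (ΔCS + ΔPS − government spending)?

Net change in total surplus = -$4410

Pre-subsidy: 1150 - 5P = -20 + 4P gives P* = 130, x* = 500.
With the subsidy, sellers receive Ps = Pb + 63 for each unit, where Pb is the price buyers pay.
Supply in terms of Pb becomes xs = -20 + 4(Pb + 63) = 232 + 4Pb. Setting this equal to demand: 1150 - 5Pb = 232 + 4Pb, so Pb = 102.
Sellers receive Ps = 102 + 63 = 165; x' = 1150 − 5·102 = 640.
ΔCS = ½(500 + 640)(130 − 102) = 15960; ΔPS = ½(500 + 640)(165 − 130) = 19950.
Government spending = 63 × 640 = 40320.
Net change = 15960 + 19950 − 40320 = -4410. The loss equals the DWL triangle ½·63·140.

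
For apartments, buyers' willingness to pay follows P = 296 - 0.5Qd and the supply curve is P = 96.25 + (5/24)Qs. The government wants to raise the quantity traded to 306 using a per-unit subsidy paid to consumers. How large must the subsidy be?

Required subsidy s = 17 per unit

At Q = 306, from the demand curve buyers pay Pb = 296 − 0.5·306 = 143; from the supply curve sellers need Ps = 96.25 + (5/24)·306 = 160.
The subsidy must fill the gap: s = Ps − Pb = 160 − 143 = 17.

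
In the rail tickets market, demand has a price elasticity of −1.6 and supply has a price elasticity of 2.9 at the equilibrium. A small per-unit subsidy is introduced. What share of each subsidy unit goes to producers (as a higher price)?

Producer share = 16/45

For a small subsidy around the equilibrium, the benefit split depends on the relative slopes, which at a point are proportional to the elasticities.
Buyer share = εs/(εs + |εd|) = 2.9/(2.9 + 1.6) = 29/45; seller share = |εd|/(εs + |εd|) = 16/45.
So producers capture 16/45 of the subsidy.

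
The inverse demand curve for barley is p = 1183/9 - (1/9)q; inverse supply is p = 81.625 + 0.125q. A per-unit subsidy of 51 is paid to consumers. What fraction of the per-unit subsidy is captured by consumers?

Consumer share = 8/17

Pre-subsidy: 1183/9 - (1/9)q = 81.625 + 0.125q gives q* = 211 and p* = 108.
With the rebate, buyers effectively pay pb = ps − 51, where ps is the price sellers receive.
On the curves, pb = 1183/9 - (1/9)q and ps = 81.625 + 0.125q; the wedge ps − pb = 51 gives 81.625 + 0.125q − (1183/9 - (1/9)q) = 51, so q' = 427.
Then pb = 1183/9 − (1/9)·427 = 84 and ps = 81.625 + 0.125·427 = 135.
Buyers' price falls by p* − pb = 108 − 84 = 24; sellers' price rises by ps − p* = 135 − 108 = 27.
So consumers capture 24/51 = 8/17 of each unit of subsidy.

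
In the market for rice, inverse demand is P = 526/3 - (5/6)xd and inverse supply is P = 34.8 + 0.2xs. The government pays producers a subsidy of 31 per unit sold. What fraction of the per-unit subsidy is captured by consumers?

Pre-subsidy: 526/3 - (5/6)x = 34.8 + 0.2x gives x* = 136 and P* = 62.
With the subsidy, sellers receive Ps = Pb + 31 for each unit, where Pb is the price buyers pay.
On the curves, Pb = 526/3 - (5/6)x and Ps = 34.8 + 0.2x; the wedge Ps − Pb = 31 gives 34.8 + 0.2x − (526/3 - (5/6)x) = 31, so x' = 166.
Then Pb = 526/3 − (5/6)·166 = 37 and Ps = 34.8 + 0.2·166 = 68.
Buyers' price falls by P* − Pb = 62 − 37 = 25; sellers' price rises by Ps − P* = 68 − 62 = 6.
So consumers capture 25/31 = 25/31 of each unit of subsidy.

Consumer share = 25/31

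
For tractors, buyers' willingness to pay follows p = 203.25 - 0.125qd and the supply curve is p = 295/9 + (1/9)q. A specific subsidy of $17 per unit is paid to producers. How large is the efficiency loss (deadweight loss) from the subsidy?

Pre-subsidy: 203.25 - 0.125q = 295/9 + (1/9)q gives q* = 722 and p* = 113.
With the subsidy, sellers receive ps = pb + 17 for each unit, where pb is the price buyers pay.
On the curves, pb = 203.25 - 0.125q and ps = 295/9 + (1/9)q; the wedge ps − pb = 17 gives 295/9 + (1/9)q − (203.25 - 0.125q) = 17, so q' = 794.
Then pb = 203.25 − 0.125·794 = 104 and ps = 295/9 + (1/9)·794 = 121.
The subsidy expands output by 794 − 722 = 72 past the efficient level; on those units the gap between marginal cost and willingness to pay runs from 0 up to 17.
DWL = ½ × 17 × 72 = 612.

Deadweight loss = $612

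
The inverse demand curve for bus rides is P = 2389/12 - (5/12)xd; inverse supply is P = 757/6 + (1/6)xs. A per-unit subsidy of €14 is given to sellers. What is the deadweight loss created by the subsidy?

Deadweight loss = €168

Pre-subsidy: 2389/12 - (5/12)x = 757/6 + (1/6)x gives x* = 125 and P* = 147.
With the subsidy, sellers receive Ps = Pb + 14 for each unit, where Pb is the price buyers pay.
On the curves, Pb = 2389/12 - (5/12)x and Ps = 757/6 + (1/6)x; the wedge Ps − Pb = 14 gives 757/6 + (1/6)x − (2389/12 - (5/12)x) = 14, so x' = 149.
Then Pb = 2389/12 − (5/12)·149 = 137 and Ps = 757/6 + (1/6)·149 = 151.
The subsidy expands output by 149 − 125 = 24 past the efficient level; on those units the gap between marginal cost and willingness to pay runs from 0 up to 14.
DWL = ½ × 14 × 24 = 168.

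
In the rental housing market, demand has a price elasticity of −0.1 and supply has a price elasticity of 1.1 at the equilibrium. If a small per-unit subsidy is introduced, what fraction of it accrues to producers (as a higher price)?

Producer share = 1/12

For a small subsidy around the equilibrium, the benefit split depends on the relative slopes, which at a point are proportional to the elasticities.
Buyer share = εs/(εs + |εd|) = 1.1/(1.1 + 0.1) = 11/12; seller share = |εd|/(εs + |εd|) = 1/12.
So producers capture 1/12 of the subsidy.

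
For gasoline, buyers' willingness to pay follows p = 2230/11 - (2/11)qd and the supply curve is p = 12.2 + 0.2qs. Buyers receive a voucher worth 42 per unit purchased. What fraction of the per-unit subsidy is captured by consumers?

Pre-subsidy: 2230/11 - (2/11)q = 12.2 + 0.2q gives q* = 499 and p* = 112.
With the rebate, buyers effectively pay pb = ps − 42, where ps is the price sellers receive.
On the curves, pb = 2230/11 - (2/11)q and ps = 12.2 + 0.2q; the wedge ps − pb = 42 gives 12.2 + 0.2q − (2230/11 - (2/11)q) = 42, so q' = 609.
Then pb = 2230/11 − (2/11)·609 = 92 and ps = 12.2 + 0.2·609 = 134.
Buyers' price falls by p* − pb = 112 − 92 = 20; sellers' price rises by ps − p* = 134 − 112 = 22.
So consumers capture 20/42 = 10/21 of each unit of subsidy.

Consumer share = 10/21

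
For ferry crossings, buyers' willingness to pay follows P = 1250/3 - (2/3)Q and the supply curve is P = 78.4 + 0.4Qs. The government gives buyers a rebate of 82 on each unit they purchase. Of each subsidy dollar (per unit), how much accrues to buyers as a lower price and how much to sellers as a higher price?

Buyers gain 51.25 per unit; sellers gain 30.75 per unit

Pre-subsidy: 1250/3 - (2/3)Q = 78.4 + 0.4Q gives Q* = 317.125 and P* = 205.25.
With the rebate, buyers effectively pay Pb = Ps − 82, where Ps is the price sellers receive.
On the curves, Pb = 1250/3 - (2/3)Q and Ps = 78.4 + 0.4Q; the wedge Ps − Pb = 82 gives 78.4 + 0.4Q − (1250/3 - (2/3)Q) = 82, so Q' = 394.
Then Pb = 1250/3 − (2/3)·394 = 154 and Ps = 78.4 + 0.4·394 = 236.
Buyers' price falls by P* − Pb = 205.25 − 154 = 51.25; sellers' price rises by Ps − P* = 236 − 205.25 = 30.75.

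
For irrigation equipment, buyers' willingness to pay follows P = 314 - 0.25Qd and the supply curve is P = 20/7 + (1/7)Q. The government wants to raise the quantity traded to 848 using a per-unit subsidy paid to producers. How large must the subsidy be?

Required subsidy s = 22 per unit

At Q = 848, from the demand curve buyers pay Pb = 314 − 0.25·848 = 102; from the supply curve sellers need Ps = 20/7 + (1/7)·848 = 124.
The subsidy must fill the gap: s = Ps − Pb = 124 − 102 = 22.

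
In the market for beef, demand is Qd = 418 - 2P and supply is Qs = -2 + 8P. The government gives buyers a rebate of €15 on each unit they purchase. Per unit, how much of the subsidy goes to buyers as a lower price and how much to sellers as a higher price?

Pre-subsidy: 418 - 2P = -2 + 8P gives P* = 42, Q* = 334.
With the rebate, buyers effectively pay Pb = Ps − 15, where Ps is the price sellers receive.
Demand in terms of Ps becomes Qd = 418 − 2(Ps − 15) = 448 - 2Ps. Setting this equal to supply: 448 - 2Ps = -2 + 8Ps, so Ps = 45.
Buyers pay Pb = 45 − 15 = 30; Q' = -2 + 8·45 = 358.
Buyers' price falls by P* − Pb = 42 − 30 = 12; sellers' price rises by Ps − P* = 45 − 42 = 3.

Buyers gain €12 per unit; sellers gain €3 per unit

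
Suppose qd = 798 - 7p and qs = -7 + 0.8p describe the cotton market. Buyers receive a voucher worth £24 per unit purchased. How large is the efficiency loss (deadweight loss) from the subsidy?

Deadweight loss = 2688/13

Pre-subsidy: 798 - 7p = -7 + 0.8p gives p* = 4025/39, q* = 2947/39.
With the rebate, buyers effectively pay pb = ps − 24, where ps is the price sellers receive.
Demand in terms of ps becomes qd = 798 − 7(ps − 24) = 966 - 7ps. Setting this equal to supply: 966 - 7ps = -7 + 0.8ps, so ps = 4865/39.
Buyers pay pb = 4865/39 − 24 = 3929/39; q' = -7 + 0.8·(4865/39) = 3619/39.
The subsidy expands output by 3619/39 − 2947/39 = 224/13 past the efficient level; on those units the gap between marginal cost and willingness to pay runs from 0 up to 24.
DWL = ½ × 24 × 224/13 = 2688/13.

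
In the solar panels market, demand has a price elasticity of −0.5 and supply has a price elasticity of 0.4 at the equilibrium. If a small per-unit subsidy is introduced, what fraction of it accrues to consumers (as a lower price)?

For a small subsidy around the equilibrium, the benefit split depends on the relative slopes, which at a point are proportional to the elasticities.
Buyer share = εs/(εs + |εd|) = 0.4/(0.4 + 0.5) = 4/9; seller share = |εd|/(εs + |εd|) = 5/9.

Consumer share = 4/9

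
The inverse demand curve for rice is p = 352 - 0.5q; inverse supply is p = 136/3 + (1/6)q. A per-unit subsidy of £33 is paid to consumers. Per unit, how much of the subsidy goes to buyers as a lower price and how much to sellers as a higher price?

Pre-subsidy: 352 - 0.5q = 136/3 + (1/6)q gives q* = 460 and p* = 122.
With the rebate, buyers effectively pay pb = ps − 33, where ps is the price sellers receive.
On the curves, pb = 352 - 0.5q and ps = 136/3 + (1/6)q; the wedge ps − pb = 33 gives 136/3 + (1/6)q − (352 - 0.5q) = 33, so q' = 509.5.
Then pb = 352 − 0.5·509.5 = 97.25 and ps = 136/3 + (1/6)·509.5 = 130.25.
Buyers' price falls by p* − pb = 122 − 97.25 = 24.75; sellers' price rises by ps − p* = 130.25 − 122 = 8.25.

Buyers gain £24.75 per unit; sellers gain £8.25 per unit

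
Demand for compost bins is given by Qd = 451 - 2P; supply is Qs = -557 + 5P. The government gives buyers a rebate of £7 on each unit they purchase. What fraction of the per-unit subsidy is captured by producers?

Pre-subsidy: 451 - 2P = -557 + 5P gives P* = 144, Q* = 163.
With the rebate, buyers effectively pay Pb = Ps − 7, where Ps is the price sellers receive.
Demand in terms of Ps becomes Qd = 451 − 2(Ps − 7) = 465 - 2Ps. Setting this equal to supply: 465 - 2Ps = -557 + 5Ps, so Ps = 146.
Buyers pay Pb = 146 − 7 = 139; Q' = -557 + 5·146 = 173.
Buyers' price falls by P* − Pb = 144 − 139 = 5; sellers' price rises by Ps − P* = 146 − 144 = 2.
So producers capture 2/7 = 2/7 of each unit of subsidy.

Producer share = 2/7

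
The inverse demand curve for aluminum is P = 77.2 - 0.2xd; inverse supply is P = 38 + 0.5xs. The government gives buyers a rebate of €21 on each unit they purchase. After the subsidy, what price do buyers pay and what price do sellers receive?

Buyers pay €60; sellers receive €81

Pre-subsidy: 77.2 - 0.2x = 38 + 0.5x gives x* = 56 and P* = 66.
With the rebate, buyers effectively pay Pb = Ps − 21, where Ps is the price sellers receive.
On the curves, Pb = 77.2 - 0.2x and Ps = 38 + 0.5x; the wedge Ps − Pb = 21 gives 38 + 0.5x − (77.2 - 0.2x) = 21, so x' = 86.
Then Pb = 77.2 − 0.2·86 = 60 and Ps = 38 + 0.5·86 = 81.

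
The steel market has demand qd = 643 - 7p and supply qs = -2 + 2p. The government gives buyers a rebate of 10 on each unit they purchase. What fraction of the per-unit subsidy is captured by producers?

Producer share = 7/9

Pre-subsidy: 643 - 7p = -2 + 2p gives p* = 215/3, q* = 424/3.
With the rebate, buyers effectively pay pb = ps − 10, where ps is the price sellers receive.
Demand in terms of ps becomes qd = 643 − 7(ps − 10) = 713 - 7ps. Setting this equal to supply: 713 - 7ps = -2 + 2ps, so ps = 715/9.
Buyers pay pb = 715/9 − 10 = 625/9; q' = -2 + 2·(715/9) = 1412/9.
Buyers' price falls by p* − pb = 215/3 − 625/9 = 20/9; sellers' price rises by ps − p* = 715/9 − 215/3 = 70/9.
So producers capture (70/9)/10 = 7/9 of each unit of subsidy.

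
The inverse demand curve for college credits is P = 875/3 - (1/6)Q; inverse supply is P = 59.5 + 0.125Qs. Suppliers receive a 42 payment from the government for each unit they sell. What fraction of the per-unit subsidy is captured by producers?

Pre-subsidy: 875/3 - (1/6)Q = 59.5 + 0.125Q gives Q* = 796 and P* = 159.
With the subsidy, sellers receive Ps = Pb + 42 for each unit, where Pb is the price buyers pay.
On the curves, Pb = 875/3 - (1/6)Q and Ps = 59.5 + 0.125Q; the wedge Ps − Pb = 42 gives 59.5 + 0.125Q − (875/3 - (1/6)Q) = 42, so Q' = 940.
Then Pb = 875/3 − (1/6)·940 = 135 and Ps = 59.5 + 0.125·940 = 177.
Buyers' price falls by P* − Pb = 159 − 135 = 24; sellers' price rises by Ps − P* = 177 − 159 = 18.
So producers capture 18/42 = 3/7 of each unit of subsidy.

Producer share = 3/7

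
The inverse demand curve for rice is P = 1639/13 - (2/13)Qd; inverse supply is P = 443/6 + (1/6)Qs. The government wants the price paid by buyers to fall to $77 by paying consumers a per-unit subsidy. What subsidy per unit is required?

At a buyer price of 77, quantity demanded is 819.5 − 6.5·77 = 319.
Sellers supply 319 only when they receive Ps = 443/6 + (1/6)·319 = 127.
s = Ps − Pb = 127 − 77 = 50.

Required subsidy s = $50 per unit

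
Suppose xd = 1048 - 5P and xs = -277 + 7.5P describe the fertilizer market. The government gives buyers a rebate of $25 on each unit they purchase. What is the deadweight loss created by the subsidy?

Deadweight loss = $937.5

Pre-subsidy: 1048 - 5P = -277 + 7.5P gives P* = 106, x* = 518.
With the rebate, buyers effectively pay Pb = Ps − 25, where Ps is the price sellers receive.
Demand in terms of Ps becomes xd = 1048 − 5(Ps − 25) = 1173 - 5Ps. Setting this equal to supply: 1173 - 5Ps = -277 + 7.5Ps, so Ps = 116.
Buyers pay Pb = 116 − 25 = 91; x' = -277 + 7.5·116 = 593.
The subsidy expands output by 593 − 518 = 75 past the efficient level; on those units the gap between marginal cost and willingness to pay runs from 0 up to 25.
DWL = ½ × 25 × 75 = 937.5.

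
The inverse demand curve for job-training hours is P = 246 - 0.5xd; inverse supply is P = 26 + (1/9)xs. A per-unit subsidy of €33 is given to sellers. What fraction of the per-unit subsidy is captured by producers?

Producer share = 2/11

Pre-subsidy: 246 - 0.5x = 26 + (1/9)x gives x* = 360 and P* = 66.
With the subsidy, sellers receive Ps = Pb + 33 for each unit, where Pb is the price buyers pay.
On the curves, Pb = 246 - 0.5x and Ps = 26 + (1/9)x; the wedge Ps − Pb = 33 gives 26 + (1/9)x − (246 - 0.5x) = 33, so x' = 414.
Then Pb = 246 − 0.5·414 = 39 and Ps = 26 + (1/9)·414 = 72.
Buyers' price falls by P* − Pb = 66 − 39 = 27; sellers' price rises by Ps − P* = 72 − 66 = 6.
So producers capture 6/33 = 2/11 of each unit of subsidy.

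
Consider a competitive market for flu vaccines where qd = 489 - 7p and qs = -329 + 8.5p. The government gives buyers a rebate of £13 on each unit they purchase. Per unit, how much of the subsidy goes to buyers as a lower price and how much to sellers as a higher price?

Pre-subsidy: 489 - 7p = -329 + 8.5p gives p* = 1636/31, q* = 3707/31.
With the rebate, buyers effectively pay pb = ps − 13, where ps is the price sellers receive.
Demand in terms of ps becomes qd = 489 − 7(ps − 13) = 580 - 7ps. Setting this equal to supply: 580 - 7ps = -329 + 8.5ps, so ps = 1818/31.
Buyers pay pb = 1818/31 − 13 = 1415/31; q' = -329 + 8.5·(1818/31) = 5254/31.
Buyers' price falls by p* − pb = 1636/31 − 1415/31 = 221/31; sellers' price rises by ps − p* = 1818/31 − 1636/31 = 182/31.

Buyers gain 221/31 per unit; sellers gain 182/31 per unit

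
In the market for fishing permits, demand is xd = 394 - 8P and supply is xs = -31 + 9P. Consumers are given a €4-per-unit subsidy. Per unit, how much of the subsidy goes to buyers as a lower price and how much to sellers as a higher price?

Pre-subsidy: 394 - 8P = -31 + 9P gives P* = 25, x* = 194.
With the rebate, buyers effectively pay Pb = Ps − 4, where Ps is the price sellers receive.
Demand in terms of Ps becomes xd = 394 − 8(Ps − 4) = 426 - 8Ps. Setting this equal to supply: 426 - 8Ps = -31 + 9Ps, so Ps = 457/17.
Buyers pay Pb = 457/17 − 4 = 389/17; x' = -31 + 9·(457/17) = 3586/17.
Buyers' price falls by P* − Pb = 25 − 389/17 = 36/17; sellers' price rises by Ps − P* = 457/17 − 25 = 32/17.

Buyers gain 36/17 per unit; sellers gain 32/17 per unit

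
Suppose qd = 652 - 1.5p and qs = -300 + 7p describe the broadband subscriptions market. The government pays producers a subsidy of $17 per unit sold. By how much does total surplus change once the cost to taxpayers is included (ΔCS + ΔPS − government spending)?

Net change in total surplus = -$178.5

Pre-subsidy: 652 - 1.5p = -300 + 7p gives p* = 112, q* = 484.
With the subsidy, sellers receive ps = pb + 17 for each unit, where pb is the price buyers pay.
Supply in terms of pb becomes qs = -300 + 7(pb + 17) = -181 + 7pb. Setting this equal to demand: 652 - 1.5pb = -181 + 7pb, so pb = 98.
Sellers receive ps = 98 + 17 = 115; q' = 652 − 1.5·98 = 505.
ΔCS = ½(484 + 505)(112 − 98) = 6923; ΔPS = ½(484 + 505)(115 − 112) = 1483.5.
Government spending = 17 × 505 = 8585.
Net change = 6923 + 1483.5 − 8585 = -178.5. The loss equals the DWL triangle ½·17·21.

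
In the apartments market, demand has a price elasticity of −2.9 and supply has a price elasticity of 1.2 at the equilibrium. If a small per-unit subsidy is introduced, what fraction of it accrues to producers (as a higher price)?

For a small subsidy around the equilibrium, the benefit split depends on the relative slopes, which at a point are proportional to the elasticities.
Buyer share = εs/(εs + |εd|) = 1.2/(1.2 + 2.9) = 12/41; seller share = |εd|/(εs + |εd|) = 29/41.
So producers capture 29/41 of the subsidy.

Producer share = 29/41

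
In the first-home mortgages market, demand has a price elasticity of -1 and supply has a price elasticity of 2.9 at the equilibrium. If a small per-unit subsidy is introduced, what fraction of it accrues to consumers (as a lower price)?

For a small subsidy around the equilibrium, the benefit split depends on the relative slopes, which at a point are proportional to the elasticities.
Buyer share = εs/(εs + |εd|) = 2.9/(2.9 + 1) = 29/39; seller share = |εd|/(εs + |εd|) = 10/39.

Consumer share = 29/39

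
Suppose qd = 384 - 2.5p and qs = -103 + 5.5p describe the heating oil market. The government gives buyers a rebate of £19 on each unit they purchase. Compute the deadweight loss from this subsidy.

Deadweight loss = £310.234375

Pre-subsidy: 384 - 2.5p = -103 + 5.5p gives p* = 60.875, q* = 231.8125.
With the rebate, buyers effectively pay pb = ps − 19, where ps is the price sellers receive.
Demand in terms of ps becomes qd = 384 − 2.5(ps − 19) = 431.5 - 2.5ps. Setting this equal to supply: 431.5 - 2.5ps = -103 + 5.5ps, so ps = 66.8125.
Buyers pay pb = 66.8125 − 19 = 47.8125; q' = -103 + 5.5·66.8125 = 264.46875.
The subsidy expands output by 264.46875 − 231.8125 = 32.65625 past the efficient level; on those units the gap between marginal cost and willingness to pay runs from 0 up to 19.
DWL = ½ × 19 × 32.65625 = 310.234375.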